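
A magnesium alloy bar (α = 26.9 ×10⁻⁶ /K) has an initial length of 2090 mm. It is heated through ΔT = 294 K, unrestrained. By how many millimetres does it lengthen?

16.5 mm

ΔL = α·L₀·ΔT = 26.9×10⁻⁶ × 2090 mm × 294.0 K = 16.5 mm.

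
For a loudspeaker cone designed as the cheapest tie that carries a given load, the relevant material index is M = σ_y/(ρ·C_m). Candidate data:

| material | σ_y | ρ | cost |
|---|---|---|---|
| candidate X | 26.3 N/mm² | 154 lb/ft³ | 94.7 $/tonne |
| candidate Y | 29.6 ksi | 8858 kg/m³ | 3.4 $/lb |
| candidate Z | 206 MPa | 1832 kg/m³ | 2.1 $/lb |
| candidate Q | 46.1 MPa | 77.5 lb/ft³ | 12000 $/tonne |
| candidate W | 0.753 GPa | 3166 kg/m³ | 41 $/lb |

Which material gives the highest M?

candidate X

Normalizing units and computing the index:
  candidate X: σ_y = 26.30 MPa, ρ = 2467 kg/m³, cost = 0.09470 $/kg
  candidate Y: σ_y = 204.1 MPa, ρ = 8858 kg/m³, cost = 7.496 $/kg
  candidate Z: σ_y = 206.0 MPa, ρ = 1832 kg/m³, cost = 4.630 $/kg
  candidate Q: σ_y = 46.10 MPa, ρ = 1241 kg/m³, cost = 12.00 $/kg
  candidate W: σ_y = 753.0 MPa, ρ = 3166 kg/m³, cost = 90.39 $/kg
  candidate X: M = 113 kN·m per $
  candidate Z: M = 24.3 kN·m per $
  candidate Q: M = 3.09 kN·m per $
  candidate Y: M = 3.07 kN·m per $
  candidate W: M = 2.63 kN·m per $
Candidate X has the largest M.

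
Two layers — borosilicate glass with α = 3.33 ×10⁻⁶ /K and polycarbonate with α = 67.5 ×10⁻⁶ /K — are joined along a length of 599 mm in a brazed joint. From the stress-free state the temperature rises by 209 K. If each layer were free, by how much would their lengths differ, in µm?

Δα = |3.33 − 67.5|×10⁻⁶/K = 64.2×10⁻⁶/K.
ΔL_mismatch = Δα·L·ΔT = 64.2×10⁻⁶ × 599.0 mm × 209.0 K = 8030 µm.

8030 µm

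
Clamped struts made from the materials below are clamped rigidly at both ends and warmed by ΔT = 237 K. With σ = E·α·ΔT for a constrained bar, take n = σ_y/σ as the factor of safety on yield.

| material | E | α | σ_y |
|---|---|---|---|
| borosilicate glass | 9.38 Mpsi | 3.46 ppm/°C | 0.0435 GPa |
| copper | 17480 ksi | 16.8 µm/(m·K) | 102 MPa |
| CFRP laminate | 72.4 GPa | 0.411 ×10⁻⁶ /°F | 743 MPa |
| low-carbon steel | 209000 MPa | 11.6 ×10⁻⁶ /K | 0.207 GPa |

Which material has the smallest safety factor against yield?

Per material, after unit conversion:
  borosilicate glass: E = 64.67, α = 3.46, σ_y = 43.50 → σ = 53.0 MPa, n = 0.820
  copper: E = 120.5, α = 16.8, σ_y = 102.0 → σ = 480 MPa, n = 0.213
  CFRP laminate: E = 72.40, α = 0.740, σ_y = 743.0 → σ = 12.7 MPa, n = 58.5
  low-carbon steel: E = 209.0, α = 11.6, σ_y = 207.0 → σ = 575 MPa, n = 0.360
Copper has the lowest safety factor, n = 0.213.

copper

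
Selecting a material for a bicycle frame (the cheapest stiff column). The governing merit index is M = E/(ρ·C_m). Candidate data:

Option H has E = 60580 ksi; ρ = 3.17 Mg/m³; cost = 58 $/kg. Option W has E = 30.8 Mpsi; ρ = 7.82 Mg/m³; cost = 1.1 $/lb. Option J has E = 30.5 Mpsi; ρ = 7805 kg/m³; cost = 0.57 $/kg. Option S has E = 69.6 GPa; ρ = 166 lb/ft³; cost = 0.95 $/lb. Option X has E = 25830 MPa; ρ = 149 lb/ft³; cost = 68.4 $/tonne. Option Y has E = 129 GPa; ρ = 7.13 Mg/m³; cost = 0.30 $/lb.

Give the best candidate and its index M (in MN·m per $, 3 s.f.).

In SI units:
  option H: E = 417.7 GPa, ρ = 3170 kg/m³, cost = 58.00 $/kg
  option W: E = 212.4 GPa, ρ = 7820 kg/m³, cost = 2.425 $/kg
  option J: E = 210.3 GPa, ρ = 7805 kg/m³, cost = 0.5700 $/kg
  option S: E = 69.60 GPa, ρ = 2659 kg/m³, cost = 2.094 $/kg
  option X: E = 25.83 GPa, ρ = 2387 kg/m³, cost = 0.06840 $/kg
  option Y: E = 129.0 GPa, ρ = 7130 kg/m³, cost = 0.6614 $/kg
  option X: M = 158 MN·m per $
  option J: M = 47.3 MN·m per $
  option Y: M = 27.4 MN·m per $
  option S: M = 12.5 MN·m per $
  option W: M = 11.2 MN·m per $
  option H: M = 2.27 MN·m per $
The maximum is for option X.

option X, M = 158 MN·m per $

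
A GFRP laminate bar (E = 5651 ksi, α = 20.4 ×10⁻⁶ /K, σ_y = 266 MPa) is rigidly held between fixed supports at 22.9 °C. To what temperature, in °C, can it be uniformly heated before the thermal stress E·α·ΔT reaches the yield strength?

358 °C

E = 5651 ksi = 38.96 GPa.
E·α·ΔT = 266.0 MPa ⇒ ΔT = 266.0 / (38.96×10³ × 20.4×10⁻⁶) = 334.7 K.
T = 22.9 + 334.7 = 357.6 °C.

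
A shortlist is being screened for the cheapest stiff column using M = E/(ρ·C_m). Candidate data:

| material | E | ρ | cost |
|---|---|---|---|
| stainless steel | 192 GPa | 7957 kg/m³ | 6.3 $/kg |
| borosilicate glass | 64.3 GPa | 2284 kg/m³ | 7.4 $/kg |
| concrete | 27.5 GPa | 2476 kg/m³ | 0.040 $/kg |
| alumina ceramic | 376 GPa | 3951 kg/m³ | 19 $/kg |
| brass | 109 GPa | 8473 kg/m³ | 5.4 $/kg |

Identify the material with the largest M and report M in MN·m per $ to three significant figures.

Computing M directly (units already consistent):
  concrete: M = 278 MN·m per $
  alumina ceramic: M = 5.01 MN·m per $
  stainless steel: M = 3.83 MN·m per $
  borosilicate glass: M = 3.80 MN·m per $
  brass: M = 2.38 MN·m per $
Concrete has the largest M.

concrete, M = 278 MN·m per $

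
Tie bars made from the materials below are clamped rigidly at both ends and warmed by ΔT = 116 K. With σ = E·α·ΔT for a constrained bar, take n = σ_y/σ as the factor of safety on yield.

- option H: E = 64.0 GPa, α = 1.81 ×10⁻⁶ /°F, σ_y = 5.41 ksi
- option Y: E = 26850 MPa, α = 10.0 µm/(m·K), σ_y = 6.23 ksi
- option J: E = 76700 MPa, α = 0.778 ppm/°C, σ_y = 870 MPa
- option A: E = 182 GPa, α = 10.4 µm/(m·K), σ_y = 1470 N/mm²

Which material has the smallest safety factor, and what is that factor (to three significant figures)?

option Y, n = 1.38

With everything in SI (GPa, ×10⁻⁶/K, MPa):
  option H: E = 64.00, α = 3.26, σ_y = 37.30 → σ = 24.2 MPa, n = 1.54
  option Y: E = 26.85, α = 10.0, σ_y = 42.95 → σ = 31.1 MPa, n = 1.38
  option J: E = 76.70, α = 0.778, σ_y = 870.0 → σ = 6.92 MPa, n = 126
  option A: E = 182.0, α = 10.4, σ_y = 1470 → σ = 220 MPa, n = 6.70
The minimum is option Y at n = 1.38.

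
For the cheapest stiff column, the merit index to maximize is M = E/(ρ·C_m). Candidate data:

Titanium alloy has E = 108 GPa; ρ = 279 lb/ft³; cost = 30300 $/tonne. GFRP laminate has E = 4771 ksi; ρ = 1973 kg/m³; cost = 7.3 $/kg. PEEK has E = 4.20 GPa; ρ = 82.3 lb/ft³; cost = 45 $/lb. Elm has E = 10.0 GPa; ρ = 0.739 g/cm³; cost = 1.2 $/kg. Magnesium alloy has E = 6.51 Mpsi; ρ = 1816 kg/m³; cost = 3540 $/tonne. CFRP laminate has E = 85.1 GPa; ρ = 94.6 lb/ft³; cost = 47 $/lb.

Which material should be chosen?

In SI units:
  titanium alloy: E = 108.0 GPa, ρ = 4469 kg/m³, cost = 30.30 $/kg
  GFRP laminate: E = 32.89 GPa, ρ = 1973 kg/m³, cost = 7.300 $/kg
  PEEK: E = 4.200 GPa, ρ = 1318 kg/m³, cost = 99.21 $/kg
  elm: E = 10.00 GPa, ρ = 739.0 kg/m³, cost = 1.200 $/kg
  magnesium alloy: E = 44.88 GPa, ρ = 1816 kg/m³, cost = 3.540 $/kg
  CFRP laminate: E = 85.10 GPa, ρ = 1515 kg/m³, cost = 103.6 $/kg
  elm: M = 11.3 MN·m per $
  magnesium alloy: M = 6.98 MN·m per $
  GFRP laminate: M = 2.28 MN·m per $
  titanium alloy: M = 0.798 MN·m per $
  CFRP laminate: M = 0.542 MN·m per $
  PEEK: M = 0.0321 MN·m per $
Elm has the largest M.

elm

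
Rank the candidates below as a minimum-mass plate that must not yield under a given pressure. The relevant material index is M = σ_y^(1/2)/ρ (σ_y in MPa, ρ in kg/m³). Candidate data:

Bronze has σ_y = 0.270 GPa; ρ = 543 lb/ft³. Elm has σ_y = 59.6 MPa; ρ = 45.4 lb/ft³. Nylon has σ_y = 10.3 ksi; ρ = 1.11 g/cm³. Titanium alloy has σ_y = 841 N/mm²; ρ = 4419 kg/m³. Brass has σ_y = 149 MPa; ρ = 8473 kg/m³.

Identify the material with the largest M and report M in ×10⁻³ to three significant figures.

In SI units:
  bronze: σ_y = 270.0 MPa, ρ = 8698 kg/m³
  elm: σ_y = 59.60 MPa, ρ = 727.2 kg/m³
  nylon: σ_y = 71.02 MPa, ρ = 1110 kg/m³
  titanium alloy: σ_y = 841.0 MPa, ρ = 4419 kg/m³
  brass: σ_y = 149.0 MPa, ρ = 8473 kg/m³
  elm: M = 10.6×10⁻³
  nylon: M = 7.59×10⁻³
  titanium alloy: M = 6.56×10⁻³
  bronze: M = 1.89×10⁻³
  brass: M = 1.44×10⁻³
Highest index: elm.

elm, M = 10.6×10⁻³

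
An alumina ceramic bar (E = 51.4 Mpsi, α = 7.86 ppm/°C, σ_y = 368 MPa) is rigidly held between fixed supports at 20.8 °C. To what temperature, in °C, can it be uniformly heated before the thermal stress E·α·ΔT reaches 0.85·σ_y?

133 °C

E = 51.4 Mpsi = 354.4 GPa.
E·α·ΔT = 312.8 MPa ⇒ ΔT = 312.8 / (354.4×10³ × 7.86×10⁻⁶) = 112.3 K.
T = 20.8 + 112.3 = 133.1 °C.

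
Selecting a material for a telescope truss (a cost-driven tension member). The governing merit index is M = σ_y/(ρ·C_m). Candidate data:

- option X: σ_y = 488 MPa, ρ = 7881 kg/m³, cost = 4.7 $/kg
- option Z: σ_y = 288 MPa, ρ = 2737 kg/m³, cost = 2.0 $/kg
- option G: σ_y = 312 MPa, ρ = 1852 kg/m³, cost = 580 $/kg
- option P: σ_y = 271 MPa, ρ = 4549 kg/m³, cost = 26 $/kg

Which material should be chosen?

option Z

Evaluate M for each candidate:
  option Z: M = 52.6 kN·m per $
  option X: M = 13.2 kN·m per $
  option P: M = 2.29 kN·m per $
  option G: M = 0.290 kN·m per $
The maximum is for option Z.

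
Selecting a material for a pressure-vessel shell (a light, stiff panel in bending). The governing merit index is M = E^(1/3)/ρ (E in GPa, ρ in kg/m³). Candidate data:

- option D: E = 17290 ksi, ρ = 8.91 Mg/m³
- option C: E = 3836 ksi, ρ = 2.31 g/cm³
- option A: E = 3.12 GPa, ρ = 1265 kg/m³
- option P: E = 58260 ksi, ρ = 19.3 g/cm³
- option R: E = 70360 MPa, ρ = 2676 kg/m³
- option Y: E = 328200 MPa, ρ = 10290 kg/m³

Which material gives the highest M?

In SI units:
  option D: E = 119.2 GPa, ρ = 8910 kg/m³
  option C: E = 26.45 GPa, ρ = 2310 kg/m³
  option A: E = 3.120 GPa, ρ = 1265 kg/m³
  option P: E = 401.7 GPa, ρ = 19300 kg/m³
  option R: E = 70.36 GPa, ρ = 2676 kg/m³
  option Y: E = 328.2 GPa, ρ = 10290 kg/m³
  option R: M = 1.54×10⁻³
  option C: M = 1.29×10⁻³
  option A: M = 1.16×10⁻³
  option Y: M = 0.670×10⁻³
  option D: M = 0.552×10⁻³
  option P: M = 0.382×10⁻³
Option R ranks first.

option R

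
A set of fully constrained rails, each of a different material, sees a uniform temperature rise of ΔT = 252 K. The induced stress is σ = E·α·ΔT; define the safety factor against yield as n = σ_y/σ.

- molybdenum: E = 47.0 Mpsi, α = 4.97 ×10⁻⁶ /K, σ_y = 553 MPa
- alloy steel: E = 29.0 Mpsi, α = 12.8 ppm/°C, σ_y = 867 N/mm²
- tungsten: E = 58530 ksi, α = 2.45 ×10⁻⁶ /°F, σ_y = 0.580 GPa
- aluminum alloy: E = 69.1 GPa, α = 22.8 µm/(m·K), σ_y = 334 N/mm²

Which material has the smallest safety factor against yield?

Converting E to GPa, α to ×10⁻⁶/K, σ_y to MPa, then σ and n for each:
  molybdenum: E = 324.1, α = 4.97, σ_y = 553.0 → σ = 406 MPa, n = 1.36
  alloy steel: E = 199.9, α = 12.8, σ_y = 867.0 → σ = 645 MPa, n = 1.34
  tungsten: E = 403.6, α = 4.41, σ_y = 580.0 → σ = 448 MPa, n = 1.29
  aluminum alloy: E = 69.10, α = 22.8, σ_y = 334.0 → σ = 397 MPa, n = 0.841
The minimum is aluminum alloy at n = 0.841.

aluminum alloy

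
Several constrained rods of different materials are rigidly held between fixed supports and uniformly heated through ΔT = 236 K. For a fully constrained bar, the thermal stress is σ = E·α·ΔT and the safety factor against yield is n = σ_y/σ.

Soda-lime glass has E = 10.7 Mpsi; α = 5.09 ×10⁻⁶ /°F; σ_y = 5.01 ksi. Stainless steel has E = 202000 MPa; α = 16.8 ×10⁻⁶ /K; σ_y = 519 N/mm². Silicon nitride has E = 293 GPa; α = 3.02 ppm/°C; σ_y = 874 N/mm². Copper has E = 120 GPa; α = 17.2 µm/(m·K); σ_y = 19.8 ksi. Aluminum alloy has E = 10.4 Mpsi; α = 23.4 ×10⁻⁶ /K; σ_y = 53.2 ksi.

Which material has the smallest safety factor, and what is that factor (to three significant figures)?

With everything in SI (GPa, ×10⁻⁶/K, MPa):
  soda-lime glass: E = 73.77, α = 9.16, σ_y = 34.54 → σ = 160 MPa, n = 0.217
  stainless steel: E = 202.0, α = 16.8, σ_y = 519.0 → σ = 801 MPa, n = 0.648
  silicon nitride: E = 293.0, α = 3.02, σ_y = 874.0 → σ = 209 MPa, n = 4.19
  copper: E = 120.0, α = 17.2, σ_y = 136.5 → σ = 487 MPa, n = 0.280
  aluminum alloy: E = 71.71, α = 23.4, σ_y = 366.8 → σ = 396 MPa, n = 0.926
Smallest n: soda-lime glass with n = 0.217.

soda-lime glass, n = 0.217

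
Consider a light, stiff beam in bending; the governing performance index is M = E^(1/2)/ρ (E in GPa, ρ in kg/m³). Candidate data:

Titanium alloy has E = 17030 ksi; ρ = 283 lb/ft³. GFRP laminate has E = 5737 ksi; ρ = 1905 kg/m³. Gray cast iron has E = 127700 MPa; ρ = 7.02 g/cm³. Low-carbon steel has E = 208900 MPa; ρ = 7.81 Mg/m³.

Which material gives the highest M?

GFRP laminate

Normalizing units and computing the index:
  titanium alloy: E = 117.4 GPa, ρ = 4533 kg/m³
  GFRP laminate: E = 39.56 GPa, ρ = 1905 kg/m³
  gray cast iron: E = 127.7 GPa, ρ = 7020 kg/m³
  low-carbon steel: E = 208.9 GPa, ρ = 7810 kg/m³
  GFRP laminate: M = 3.30×10⁻³
  titanium alloy: M = 2.39×10⁻³
  low-carbon steel: M = 1.85×10⁻³
  gray cast iron: M = 1.61×10⁻³
Highest index: GFRP laminate.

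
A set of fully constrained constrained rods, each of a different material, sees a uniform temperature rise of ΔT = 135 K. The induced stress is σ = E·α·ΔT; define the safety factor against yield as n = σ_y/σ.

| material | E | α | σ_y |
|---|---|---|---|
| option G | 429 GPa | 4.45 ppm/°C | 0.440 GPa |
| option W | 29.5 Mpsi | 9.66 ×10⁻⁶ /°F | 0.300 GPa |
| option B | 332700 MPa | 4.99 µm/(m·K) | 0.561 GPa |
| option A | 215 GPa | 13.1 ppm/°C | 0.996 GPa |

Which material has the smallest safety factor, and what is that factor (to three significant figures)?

option W, n = 0.628

In consistent units (E in GPa, α in ×10⁻⁶/K, σ_y in MPa):
  option G: E = 429.0, α = 4.45, σ_y = 440.0 → σ = 258 MPa, n = 1.71
  option W: E = 203.4, α = 17.4, σ_y = 300.0 → σ = 477 MPa, n = 0.628
  option B: E = 332.7, α = 4.99, σ_y = 561.0 → σ = 224 MPa, n = 2.50
  option A: E = 215.0, α = 13.1, σ_y = 996.0 → σ = 380 MPa, n = 2.62
Smallest n: option W with n = 0.628.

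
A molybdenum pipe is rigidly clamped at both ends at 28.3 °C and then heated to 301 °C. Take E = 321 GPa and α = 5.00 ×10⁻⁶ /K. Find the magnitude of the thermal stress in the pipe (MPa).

ΔT = 272.7 K. Constrained thermal stress σ = E·α·ΔT = 321.0×10³ MPa × 5.00×10⁻⁶ × 272.7 = 438 MPa (compressive).

438 MPa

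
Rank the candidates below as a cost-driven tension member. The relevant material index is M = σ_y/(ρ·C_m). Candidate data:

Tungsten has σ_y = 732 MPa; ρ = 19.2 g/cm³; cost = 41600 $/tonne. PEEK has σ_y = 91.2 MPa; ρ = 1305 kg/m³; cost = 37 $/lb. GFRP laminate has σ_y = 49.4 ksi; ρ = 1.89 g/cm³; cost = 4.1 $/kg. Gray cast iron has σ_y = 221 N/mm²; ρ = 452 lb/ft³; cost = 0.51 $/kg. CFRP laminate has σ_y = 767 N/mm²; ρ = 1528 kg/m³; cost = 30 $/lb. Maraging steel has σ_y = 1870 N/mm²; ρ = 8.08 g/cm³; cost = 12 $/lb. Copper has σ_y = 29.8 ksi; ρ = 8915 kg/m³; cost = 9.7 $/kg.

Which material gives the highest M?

gray cast iron

After converting to SI:
  tungsten: σ_y = 732.0 MPa, ρ = 19200 kg/m³, cost = 41.60 $/kg
  PEEK: σ_y = 91.20 MPa, ρ = 1305 kg/m³, cost = 81.57 $/kg
  GFRP laminate: σ_y = 340.6 MPa, ρ = 1890 kg/m³, cost = 4.100 $/kg
  gray cast iron: σ_y = 221.0 MPa, ρ = 7240 kg/m³, cost = 0.5100 $/kg
  CFRP laminate: σ_y = 767.0 MPa, ρ = 1528 kg/m³, cost = 66.14 $/kg
  maraging steel: σ_y = 1870 MPa, ρ = 8080 kg/m³, cost = 26.46 $/kg
  copper: σ_y = 205.5 MPa, ρ = 8915 kg/m³, cost = 9.700 $/kg
  gray cast iron: M = 59.8 kN·m per $
  GFRP laminate: M = 44.0 kN·m per $
  maraging steel: M = 8.75 kN·m per $
  CFRP laminate: M = 7.59 kN·m per $
  copper: M = 2.38 kN·m per $
  tungsten: M = 0.916 kN·m per $
  PEEK: M = 0.857 kN·m per $
Gray cast iron has the largest M.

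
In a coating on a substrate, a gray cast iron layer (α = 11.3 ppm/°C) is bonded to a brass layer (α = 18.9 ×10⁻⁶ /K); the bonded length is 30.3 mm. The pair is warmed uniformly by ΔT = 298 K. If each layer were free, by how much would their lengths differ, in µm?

Δα = |11.3 − 18.9|×10⁻⁶/K = 7.60×10⁻⁶/K.
ΔL_mismatch = Δα·L·ΔT = 7.60×10⁻⁶ × 30.3 mm × 298.0 K = 68.6 µm.

68.6 µm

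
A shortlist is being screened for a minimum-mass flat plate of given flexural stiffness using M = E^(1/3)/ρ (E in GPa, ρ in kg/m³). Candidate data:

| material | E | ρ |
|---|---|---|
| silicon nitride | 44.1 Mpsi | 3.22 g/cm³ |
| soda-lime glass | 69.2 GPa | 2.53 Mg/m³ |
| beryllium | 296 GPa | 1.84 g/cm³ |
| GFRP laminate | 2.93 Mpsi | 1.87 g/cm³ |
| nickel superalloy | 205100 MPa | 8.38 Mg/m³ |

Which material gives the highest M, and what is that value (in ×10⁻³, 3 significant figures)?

beryllium, M = 3.62×10⁻³

After converting to SI:
  silicon nitride: E = 304.1 GPa, ρ = 3220 kg/m³
  soda-lime glass: E = 69.20 GPa, ρ = 2530 kg/m³
  beryllium: E = 296.0 GPa, ρ = 1840 kg/m³
  GFRP laminate: E = 20.20 GPa, ρ = 1870 kg/m³
  nickel superalloy: E = 205.1 GPa, ρ = 8380 kg/m³
  beryllium: M = 3.62×10⁻³
  silicon nitride: M = 2.09×10⁻³
  soda-lime glass: M = 1.62×10⁻³
  GFRP laminate: M = 1.46×10⁻³
  nickel superalloy: M = 0.704×10⁻³
Highest index: beryllium.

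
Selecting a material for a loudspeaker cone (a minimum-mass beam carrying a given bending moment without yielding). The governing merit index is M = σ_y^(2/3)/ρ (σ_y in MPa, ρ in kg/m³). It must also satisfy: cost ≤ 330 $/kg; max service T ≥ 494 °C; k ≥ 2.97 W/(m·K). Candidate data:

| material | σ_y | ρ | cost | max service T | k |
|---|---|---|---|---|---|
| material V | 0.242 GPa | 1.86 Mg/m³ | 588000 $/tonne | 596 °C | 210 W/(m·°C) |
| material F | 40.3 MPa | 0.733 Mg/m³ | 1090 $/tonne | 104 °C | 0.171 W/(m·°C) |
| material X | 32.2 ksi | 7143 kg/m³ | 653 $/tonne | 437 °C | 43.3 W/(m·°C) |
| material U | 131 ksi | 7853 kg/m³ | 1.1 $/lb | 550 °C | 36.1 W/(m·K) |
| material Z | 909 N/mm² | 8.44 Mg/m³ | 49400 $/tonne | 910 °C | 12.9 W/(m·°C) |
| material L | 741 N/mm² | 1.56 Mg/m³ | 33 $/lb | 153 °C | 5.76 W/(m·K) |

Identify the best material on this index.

material U

Screen on constraints: cost ≤ 330 $/kg; max service T ≥ 494 °C; k ≥ 2.97 W/(m·K). Survivors: material U, material Z.
Convert each candidate to consistent units, then evaluate M:
  material U: σ_y = 903.2 MPa, ρ = 7853 kg/m³
  material Z: σ_y = 909.0 MPa, ρ = 8440 kg/m³
  material U: M = 11.9×10⁻³
  material Z: M = 11.1×10⁻³
The maximum is for material U.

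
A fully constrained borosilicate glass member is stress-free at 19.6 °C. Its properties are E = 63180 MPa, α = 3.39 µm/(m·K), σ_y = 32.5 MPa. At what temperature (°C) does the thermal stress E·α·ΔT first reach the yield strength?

171 °C

E = 63180 MPa = 63.18 GPa.
E·α·ΔT = 32.50 MPa ⇒ ΔT = 32.50 / (63.18×10³ × 3.39×10⁻⁶) = 151.7 K.
T = 19.6 + 151.7 = 171.3 °C.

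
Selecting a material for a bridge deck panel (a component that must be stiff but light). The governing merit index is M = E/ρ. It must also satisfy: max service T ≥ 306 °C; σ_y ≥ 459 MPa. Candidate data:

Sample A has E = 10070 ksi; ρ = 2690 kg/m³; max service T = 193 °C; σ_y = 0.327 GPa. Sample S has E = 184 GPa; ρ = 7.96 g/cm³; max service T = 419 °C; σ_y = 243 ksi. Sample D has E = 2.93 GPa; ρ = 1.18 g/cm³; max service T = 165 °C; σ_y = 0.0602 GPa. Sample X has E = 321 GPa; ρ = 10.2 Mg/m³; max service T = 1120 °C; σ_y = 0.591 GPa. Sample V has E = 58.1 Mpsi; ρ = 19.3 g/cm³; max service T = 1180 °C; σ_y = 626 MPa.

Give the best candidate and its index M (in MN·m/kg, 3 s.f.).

Screen on constraints: max service T ≥ 306 °C; σ_y ≥ 459 MPa. Survivors: sample S, sample X, sample V.
Putting every candidate on a common basis:
  sample S: E = 184.0 GPa, ρ = 7960 kg/m³
  sample X: E = 321.0 GPa, ρ = 10200 kg/m³
  sample V: E = 400.6 GPa, ρ = 19300 kg/m³
  sample X: M = 31.5 MN·m/kg
  sample S: M = 23.1 MN·m/kg
  sample V: M = 20.8 MN·m/kg
The maximum is for sample X.

sample X, M = 31.5 MN·m/kg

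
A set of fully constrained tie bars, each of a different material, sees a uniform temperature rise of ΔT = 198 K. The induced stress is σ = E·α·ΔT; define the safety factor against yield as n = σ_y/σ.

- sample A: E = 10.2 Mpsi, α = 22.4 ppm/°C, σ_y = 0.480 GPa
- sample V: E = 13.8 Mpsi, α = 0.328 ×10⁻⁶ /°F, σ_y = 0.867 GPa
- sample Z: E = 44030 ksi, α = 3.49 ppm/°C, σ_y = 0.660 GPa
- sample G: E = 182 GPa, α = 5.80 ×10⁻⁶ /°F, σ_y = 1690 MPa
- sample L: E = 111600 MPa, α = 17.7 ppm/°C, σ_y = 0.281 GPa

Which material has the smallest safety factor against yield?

sample L

In consistent units (E in GPa, α in ×10⁻⁶/K, σ_y in MPa):
  sample A: E = 70.33, α = 22.4, σ_y = 480.0 → σ = 312 MPa, n = 1.54
  sample V: E = 95.15, α = 0.590, σ_y = 867.0 → σ = 11.1 MPa, n = 77.9
  sample Z: E = 303.6, α = 3.49, σ_y = 660.0 → σ = 210 MPa, n = 3.15
  sample G: E = 182.0, α = 10.4, σ_y = 1690 → σ = 376 MPa, n = 4.49
  sample L: E = 111.6, α = 17.7, σ_y = 281.0 → σ = 391 MPa, n = 0.718
Sample L has the lowest safety factor, n = 0.718.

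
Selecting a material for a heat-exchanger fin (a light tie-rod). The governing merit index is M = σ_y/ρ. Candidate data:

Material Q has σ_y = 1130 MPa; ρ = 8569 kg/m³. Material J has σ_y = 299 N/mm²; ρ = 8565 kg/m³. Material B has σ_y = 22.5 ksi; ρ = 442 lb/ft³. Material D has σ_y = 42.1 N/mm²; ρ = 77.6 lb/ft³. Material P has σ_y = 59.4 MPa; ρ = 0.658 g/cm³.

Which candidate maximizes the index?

material Q

Convert each candidate to consistent units, then evaluate M:
  material Q: σ_y = 1130 MPa, ρ = 8569 kg/m³
  material J: σ_y = 299.0 MPa, ρ = 8565 kg/m³
  material B: σ_y = 155.1 MPa, ρ = 7080 kg/m³
  material D: σ_y = 42.10 MPa, ρ = 1243 kg/m³
  material P: σ_y = 59.40 MPa, ρ = 658.0 kg/m³
  material Q: M = 132 kN·m/kg
  material P: M = 90.3 kN·m/kg
  material J: M = 34.9 kN·m/kg
  material D: M = 33.9 kN·m/kg
  material B: M = 21.9 kN·m/kg
Material Q has the largest M.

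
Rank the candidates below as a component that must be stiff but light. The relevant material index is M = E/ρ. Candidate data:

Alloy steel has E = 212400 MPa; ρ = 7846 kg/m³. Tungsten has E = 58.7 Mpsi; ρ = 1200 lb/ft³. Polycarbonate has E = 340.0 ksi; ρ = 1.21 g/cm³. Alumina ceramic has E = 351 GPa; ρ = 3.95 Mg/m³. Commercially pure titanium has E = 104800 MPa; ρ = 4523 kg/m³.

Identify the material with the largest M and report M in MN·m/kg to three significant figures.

After converting to SI:
  alloy steel: E = 212.4 GPa, ρ = 7846 kg/m³
  tungsten: E = 404.7 GPa, ρ = 19220 kg/m³
  polycarbonate: E = 2.344 GPa, ρ = 1210 kg/m³
  alumina ceramic: E = 351.0 GPa, ρ = 3950 kg/m³
  commercially pure titanium: E = 104.8 GPa, ρ = 4523 kg/m³
  alumina ceramic: M = 88.9 MN·m/kg
  alloy steel: M = 27.1 MN·m/kg
  commercially pure titanium: M = 23.2 MN·m/kg
  tungsten: M = 21.1 MN·m/kg
  polycarbonate: M = 1.94 MN·m/kg
Highest index: alumina ceramic.

alumina ceramic, M = 88.9 MN·m/kg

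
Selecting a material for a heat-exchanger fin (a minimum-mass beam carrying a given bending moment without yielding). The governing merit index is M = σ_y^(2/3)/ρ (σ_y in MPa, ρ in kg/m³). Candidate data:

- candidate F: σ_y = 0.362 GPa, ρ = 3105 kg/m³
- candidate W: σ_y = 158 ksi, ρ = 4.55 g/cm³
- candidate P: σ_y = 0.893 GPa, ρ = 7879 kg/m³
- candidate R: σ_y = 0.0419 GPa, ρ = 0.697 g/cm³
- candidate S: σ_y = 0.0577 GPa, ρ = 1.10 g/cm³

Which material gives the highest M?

Convert each candidate to consistent units, then evaluate M:
  candidate F: σ_y = 362.0 MPa, ρ = 3105 kg/m³
  candidate W: σ_y = 1089 MPa, ρ = 4550 kg/m³
  candidate P: σ_y = 893.0 MPa, ρ = 7879 kg/m³
  candidate R: σ_y = 41.90 MPa, ρ = 697.0 kg/m³
  candidate S: σ_y = 57.70 MPa, ρ = 1100 kg/m³
  candidate W: M = 23.3×10⁻³
  candidate R: M = 17.3×10⁻³
  candidate F: M = 16.4×10⁻³
  candidate S: M = 13.6×10⁻³
  candidate P: M = 11.8×10⁻³
Highest index: candidate W.

candidate W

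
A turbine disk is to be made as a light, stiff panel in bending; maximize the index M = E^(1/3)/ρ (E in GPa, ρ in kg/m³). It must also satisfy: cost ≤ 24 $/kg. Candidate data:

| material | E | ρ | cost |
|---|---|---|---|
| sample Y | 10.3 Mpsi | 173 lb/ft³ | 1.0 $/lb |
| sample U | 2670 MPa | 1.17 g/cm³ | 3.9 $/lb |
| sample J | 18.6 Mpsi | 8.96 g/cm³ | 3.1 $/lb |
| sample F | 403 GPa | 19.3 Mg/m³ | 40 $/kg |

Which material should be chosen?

Screen on constraints: cost ≤ 24 $/kg. Survivors: sample Y, sample U, sample J.
Normalizing units and computing the index:
  sample Y: E = 71.02 GPa, ρ = 2771 kg/m³
  sample U: E = 2.670 GPa, ρ = 1170 kg/m³
  sample J: E = 128.2 GPa, ρ = 8960 kg/m³
  sample Y: M = 1.49×10⁻³
  sample U: M = 1.19×10⁻³
  sample J: M = 0.563×10⁻³
Sample Y ranks first.

sample Y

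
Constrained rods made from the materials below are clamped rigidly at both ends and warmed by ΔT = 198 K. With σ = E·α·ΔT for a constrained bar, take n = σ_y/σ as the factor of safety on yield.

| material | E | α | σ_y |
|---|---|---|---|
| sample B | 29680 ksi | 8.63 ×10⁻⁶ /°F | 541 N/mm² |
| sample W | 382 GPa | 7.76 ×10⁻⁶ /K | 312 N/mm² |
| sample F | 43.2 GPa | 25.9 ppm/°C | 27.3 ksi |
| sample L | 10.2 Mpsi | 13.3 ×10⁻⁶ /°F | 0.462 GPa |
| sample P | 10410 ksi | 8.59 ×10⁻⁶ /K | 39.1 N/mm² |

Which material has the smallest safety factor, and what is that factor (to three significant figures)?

In consistent units (E in GPa, α in ×10⁻⁶/K, σ_y in MPa):
  sample B: E = 204.6, α = 15.5, σ_y = 541.0 → σ = 629 MPa, n = 0.860
  sample W: E = 382.0, α = 7.76, σ_y = 312.0 → σ = 587 MPa, n = 0.532
  sample F: E = 43.20, α = 25.9, σ_y = 188.2 → σ = 222 MPa, n = 0.850
  sample L: E = 70.33, α = 23.9, σ_y = 462.0 → σ = 333 MPa, n = 1.39
  sample P: E = 71.77, α = 8.59, σ_y = 39.10 → σ = 122 MPa, n = 0.320
The minimum is sample P at n = 0.320.

sample P, n = 0.320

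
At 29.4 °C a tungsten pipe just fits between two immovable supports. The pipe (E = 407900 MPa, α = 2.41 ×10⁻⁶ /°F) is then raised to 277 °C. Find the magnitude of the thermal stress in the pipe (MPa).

438 MPa

E = 407900 MPa = 407.9 GPa.
α = 2.41×10⁻⁶/°F × 9/5 = 4.34×10⁻⁶/K.
ΔT = 247.6 K. Constrained thermal stress σ = E·α·ΔT = 407.9×10³ MPa × 4.34×10⁻⁶ × 247.6 = 438 MPa (compressive).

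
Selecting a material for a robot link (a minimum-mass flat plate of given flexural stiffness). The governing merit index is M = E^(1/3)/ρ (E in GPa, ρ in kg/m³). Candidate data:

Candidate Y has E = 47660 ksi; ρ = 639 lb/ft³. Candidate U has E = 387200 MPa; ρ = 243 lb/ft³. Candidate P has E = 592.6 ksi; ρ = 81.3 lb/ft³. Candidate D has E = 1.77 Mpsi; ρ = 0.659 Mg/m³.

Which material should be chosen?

Convert each candidate to consistent units, then evaluate M:
  candidate Y: E = 328.6 GPa, ρ = 10240 kg/m³
  candidate U: E = 387.2 GPa, ρ = 3892 kg/m³
  candidate P: E = 4.086 GPa, ρ = 1302 kg/m³
  candidate D: E = 12.20 GPa, ρ = 659.0 kg/m³
  candidate D: M = 3.49×10⁻³
  candidate U: M = 1.87×10⁻³
  candidate P: M = 1.23×10⁻³
  candidate Y: M = 0.674×10⁻³
The maximum is for candidate D.

candidate D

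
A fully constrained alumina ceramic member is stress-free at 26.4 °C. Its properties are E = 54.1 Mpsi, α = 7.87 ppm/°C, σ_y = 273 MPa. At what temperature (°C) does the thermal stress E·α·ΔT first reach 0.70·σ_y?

E = 54.1 Mpsi = 373.0 GPa.
E·α·ΔT = 191.1 MPa ⇒ ΔT = 191.1 / (373.0×10³ × 7.87×10⁻⁶) = 65.10 K.
T = 26.4 + 65.10 = 91.50 °C.

91.5 °C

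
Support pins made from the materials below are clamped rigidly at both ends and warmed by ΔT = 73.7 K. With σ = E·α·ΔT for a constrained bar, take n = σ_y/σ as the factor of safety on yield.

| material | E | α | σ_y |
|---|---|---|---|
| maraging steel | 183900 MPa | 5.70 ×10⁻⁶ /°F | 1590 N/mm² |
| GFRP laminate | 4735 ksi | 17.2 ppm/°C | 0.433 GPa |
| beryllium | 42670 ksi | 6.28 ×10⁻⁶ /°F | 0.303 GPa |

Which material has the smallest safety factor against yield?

With everything in SI (GPa, ×10⁻⁶/K, MPa):
  maraging steel: E = 183.9, α = 10.3, σ_y = 1590 → σ = 139 MPa, n = 11.4
  GFRP laminate: E = 32.65, α = 17.2, σ_y = 433.0 → σ = 41.4 MPa, n = 10.5
  beryllium: E = 294.2, α = 11.3, σ_y = 303.0 → σ = 245 MPa, n = 1.24
The minimum is beryllium at n = 1.24.

beryllium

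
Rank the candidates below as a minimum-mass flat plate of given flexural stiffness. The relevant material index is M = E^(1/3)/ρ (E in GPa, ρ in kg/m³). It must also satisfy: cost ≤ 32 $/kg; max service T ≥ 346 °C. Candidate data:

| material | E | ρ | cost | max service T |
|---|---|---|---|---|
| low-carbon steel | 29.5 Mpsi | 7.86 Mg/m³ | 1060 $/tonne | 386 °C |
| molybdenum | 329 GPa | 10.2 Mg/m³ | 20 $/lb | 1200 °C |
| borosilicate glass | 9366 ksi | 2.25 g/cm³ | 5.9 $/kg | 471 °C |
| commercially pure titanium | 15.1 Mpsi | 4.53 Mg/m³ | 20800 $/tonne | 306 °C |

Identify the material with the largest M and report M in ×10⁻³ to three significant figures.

Screen on constraints: cost ≤ 32 $/kg; max service T ≥ 346 °C. Survivors: low-carbon steel, borosilicate glass.
Convert each candidate to consistent units, then evaluate M:
  low-carbon steel: E = 203.4 GPa, ρ = 7860 kg/m³
  borosilicate glass: E = 64.58 GPa, ρ = 2250 kg/m³
  borosilicate glass: M = 1.78×10⁻³
  low-carbon steel: M = 0.748×10⁻³
Borosilicate glass ranks first.

borosilicate glass, M = 1.78×10⁻³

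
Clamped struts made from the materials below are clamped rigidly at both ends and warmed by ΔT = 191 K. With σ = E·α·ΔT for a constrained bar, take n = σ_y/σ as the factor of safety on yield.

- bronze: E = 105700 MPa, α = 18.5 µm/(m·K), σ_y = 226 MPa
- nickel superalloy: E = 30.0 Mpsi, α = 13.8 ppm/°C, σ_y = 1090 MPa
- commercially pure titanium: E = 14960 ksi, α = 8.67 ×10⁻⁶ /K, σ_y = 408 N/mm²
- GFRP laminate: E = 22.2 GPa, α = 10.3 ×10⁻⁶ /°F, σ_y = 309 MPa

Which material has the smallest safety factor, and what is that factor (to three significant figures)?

bronze, n = 0.605

Converting E to GPa, α to ×10⁻⁶/K, σ_y to MPa, then σ and n for each:
  bronze: E = 105.7, α = 18.5, σ_y = 226.0 → σ = 373 MPa, n = 0.605
  nickel superalloy: E = 206.8, α = 13.8, σ_y = 1090 → σ = 545 MPa, n = 2.00
  commercially pure titanium: E = 103.1, α = 8.67, σ_y = 408.0 → σ = 171 MPa, n = 2.39
  GFRP laminate: E = 22.20, α = 18.5, σ_y = 309.0 → σ = 78.6 MPa, n = 3.93
Bronze has the lowest safety factor, n = 0.605.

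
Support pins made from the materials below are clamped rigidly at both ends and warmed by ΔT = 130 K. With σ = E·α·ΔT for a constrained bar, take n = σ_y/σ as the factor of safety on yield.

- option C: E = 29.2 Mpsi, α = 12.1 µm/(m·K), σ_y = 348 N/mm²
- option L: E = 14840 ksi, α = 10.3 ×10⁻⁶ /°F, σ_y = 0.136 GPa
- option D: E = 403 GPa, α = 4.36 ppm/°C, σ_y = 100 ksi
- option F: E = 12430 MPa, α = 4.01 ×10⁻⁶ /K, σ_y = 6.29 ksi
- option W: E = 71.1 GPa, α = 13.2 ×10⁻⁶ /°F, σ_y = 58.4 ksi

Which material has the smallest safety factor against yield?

option L

In consistent units (E in GPa, α in ×10⁻⁶/K, σ_y in MPa):
  option C: E = 201.3, α = 12.1, σ_y = 348.0 → σ = 317 MPa, n = 1.10
  option L: E = 102.3, α = 18.5, σ_y = 136.0 → σ = 247 MPa, n = 0.551
  option D: E = 403.0, α = 4.36, σ_y = 689.5 → σ = 228 MPa, n = 3.02
  option F: E = 12.43, α = 4.01, σ_y = 43.37 → σ = 6.48 MPa, n = 6.69
  option W: E = 71.10, α = 23.8, σ_y = 402.7 → σ = 220 MPa, n = 1.83
The minimum is option L at n = 0.551.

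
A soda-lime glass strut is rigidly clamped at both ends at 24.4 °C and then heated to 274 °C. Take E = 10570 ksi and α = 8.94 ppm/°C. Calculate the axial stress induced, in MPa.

163 MPa

E = 10570 ksi = 72.88 GPa.
ΔT = 249.6 K. Constrained thermal stress σ = E·α·ΔT = 72.88×10³ MPa × 8.94×10⁻⁶ × 249.6 = 163 MPa (compressive).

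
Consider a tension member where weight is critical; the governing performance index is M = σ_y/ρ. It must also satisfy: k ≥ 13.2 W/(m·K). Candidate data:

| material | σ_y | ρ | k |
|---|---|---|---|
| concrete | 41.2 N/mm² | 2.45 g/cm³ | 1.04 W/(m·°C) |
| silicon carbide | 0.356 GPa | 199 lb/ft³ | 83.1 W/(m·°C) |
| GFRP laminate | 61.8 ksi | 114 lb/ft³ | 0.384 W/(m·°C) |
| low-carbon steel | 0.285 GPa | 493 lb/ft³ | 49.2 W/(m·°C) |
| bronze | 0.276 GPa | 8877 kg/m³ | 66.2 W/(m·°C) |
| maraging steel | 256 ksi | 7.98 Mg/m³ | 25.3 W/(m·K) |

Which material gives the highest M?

Screen on constraints: k ≥ 13.2 W/(m·K). Survivors: silicon carbide, low-carbon steel, bronze, maraging steel.
After converting to SI:
  silicon carbide: σ_y = 356.0 MPa, ρ = 3188 kg/m³
  low-carbon steel: σ_y = 285.0 MPa, ρ = 7897 kg/m³
  bronze: σ_y = 276.0 MPa, ρ = 8877 kg/m³
  maraging steel: σ_y = 1765 MPa, ρ = 7980 kg/m³
  maraging steel: M = 221 kN·m/kg
  silicon carbide: M = 112 kN·m/kg
  low-carbon steel: M = 36.1 kN·m/kg
  bronze: M = 31.1 kN·m/kg
Maraging steel ranks first.

maraging steel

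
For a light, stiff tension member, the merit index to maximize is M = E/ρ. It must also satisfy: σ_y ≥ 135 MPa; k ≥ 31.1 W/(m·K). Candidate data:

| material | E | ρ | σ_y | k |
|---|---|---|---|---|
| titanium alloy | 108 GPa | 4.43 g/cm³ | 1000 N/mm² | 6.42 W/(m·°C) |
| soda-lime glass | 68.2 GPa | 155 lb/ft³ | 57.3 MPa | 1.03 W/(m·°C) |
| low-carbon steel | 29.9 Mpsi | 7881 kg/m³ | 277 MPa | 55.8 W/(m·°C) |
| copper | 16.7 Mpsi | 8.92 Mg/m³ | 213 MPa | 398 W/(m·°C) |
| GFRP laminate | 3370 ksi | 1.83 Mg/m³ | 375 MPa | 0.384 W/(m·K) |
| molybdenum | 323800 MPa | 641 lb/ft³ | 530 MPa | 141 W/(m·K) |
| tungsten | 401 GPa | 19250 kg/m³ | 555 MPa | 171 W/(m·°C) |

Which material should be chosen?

Screen on constraints: σ_y ≥ 135 MPa; k ≥ 31.1 W/(m·K). Survivors: low-carbon steel, copper, molybdenum, tungsten.
In SI units:
  low-carbon steel: E = 206.2 GPa, ρ = 7881 kg/m³
  copper: E = 115.1 GPa, ρ = 8920 kg/m³
  molybdenum: E = 323.8 GPa, ρ = 10270 kg/m³
  tungsten: E = 401.0 GPa, ρ = 19250 kg/m³
  molybdenum: M = 31.5 MN·m/kg
  low-carbon steel: M = 26.2 MN·m/kg
  tungsten: M = 20.8 MN·m/kg
  copper: M = 12.9 MN·m/kg
The maximum is for molybdenum.

molybdenum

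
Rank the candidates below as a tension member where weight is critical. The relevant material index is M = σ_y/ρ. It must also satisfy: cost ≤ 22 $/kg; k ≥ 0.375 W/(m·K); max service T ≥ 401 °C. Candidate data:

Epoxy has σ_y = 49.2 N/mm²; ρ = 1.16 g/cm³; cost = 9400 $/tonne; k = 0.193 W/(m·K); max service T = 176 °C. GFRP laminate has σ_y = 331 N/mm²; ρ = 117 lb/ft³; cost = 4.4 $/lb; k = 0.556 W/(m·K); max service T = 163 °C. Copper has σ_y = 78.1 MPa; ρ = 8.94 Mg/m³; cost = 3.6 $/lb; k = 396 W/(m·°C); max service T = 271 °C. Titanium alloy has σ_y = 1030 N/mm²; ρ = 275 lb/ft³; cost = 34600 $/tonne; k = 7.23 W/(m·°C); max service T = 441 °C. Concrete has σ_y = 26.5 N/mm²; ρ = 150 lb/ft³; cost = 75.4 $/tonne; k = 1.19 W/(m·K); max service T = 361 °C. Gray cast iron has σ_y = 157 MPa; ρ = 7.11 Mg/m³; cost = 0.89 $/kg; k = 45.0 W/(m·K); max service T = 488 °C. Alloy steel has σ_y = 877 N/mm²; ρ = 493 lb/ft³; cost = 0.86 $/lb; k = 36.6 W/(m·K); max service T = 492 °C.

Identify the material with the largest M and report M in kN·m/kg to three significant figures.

alloy steel, M = 111 kN·m/kg

Screen on constraints: cost ≤ 22 $/kg; k ≥ 0.375 W/(m·K); max service T ≥ 401 °C. Survivors: gray cast iron, alloy steel.
Normalizing units and computing the index:
  gray cast iron: σ_y = 157.0 MPa, ρ = 7110 kg/m³
  alloy steel: σ_y = 877.0 MPa, ρ = 7897 kg/m³
  alloy steel: M = 111 kN·m/kg
  gray cast iron: M = 22.1 kN·m/kg
Alloy steel ranks first.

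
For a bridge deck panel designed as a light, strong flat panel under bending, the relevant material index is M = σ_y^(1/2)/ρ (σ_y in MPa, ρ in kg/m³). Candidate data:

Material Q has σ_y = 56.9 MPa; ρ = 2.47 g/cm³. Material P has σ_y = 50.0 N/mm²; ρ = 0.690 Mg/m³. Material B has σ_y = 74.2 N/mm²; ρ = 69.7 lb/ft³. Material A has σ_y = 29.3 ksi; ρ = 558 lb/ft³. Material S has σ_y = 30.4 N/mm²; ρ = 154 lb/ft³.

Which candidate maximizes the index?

material P

Normalizing units and computing the index:
  material Q: σ_y = 56.90 MPa, ρ = 2470 kg/m³
  material P: σ_y = 50.00 MPa, ρ = 690.0 kg/m³
  material B: σ_y = 74.20 MPa, ρ = 1116 kg/m³
  material A: σ_y = 202.0 MPa, ρ = 8938 kg/m³
  material S: σ_y = 30.40 MPa, ρ = 2467 kg/m³
  material P: M = 10.2×10⁻³
  material B: M = 7.72×10⁻³
  material Q: M = 3.05×10⁻³
  material S: M = 2.24×10⁻³
  material A: M = 1.59×10⁻³
Material P ranks first.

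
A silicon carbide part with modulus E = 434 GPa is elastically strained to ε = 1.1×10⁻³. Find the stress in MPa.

σ = E·ε = 434000 MPa × 1.1×10⁻³ = 477 MPa.

477 MPa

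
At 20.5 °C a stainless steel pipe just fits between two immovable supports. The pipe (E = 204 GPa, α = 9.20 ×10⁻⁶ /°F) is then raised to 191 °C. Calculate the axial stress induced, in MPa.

576 MPa

α = 9.20×10⁻⁶/°F × 9/5 = 16.6×10⁻⁶/K.
ΔT = 170.5 K. Constrained thermal stress σ = E·α·ΔT = 204.0×10³ MPa × 16.6×10⁻⁶ × 170.5 = 576 MPa (compressive).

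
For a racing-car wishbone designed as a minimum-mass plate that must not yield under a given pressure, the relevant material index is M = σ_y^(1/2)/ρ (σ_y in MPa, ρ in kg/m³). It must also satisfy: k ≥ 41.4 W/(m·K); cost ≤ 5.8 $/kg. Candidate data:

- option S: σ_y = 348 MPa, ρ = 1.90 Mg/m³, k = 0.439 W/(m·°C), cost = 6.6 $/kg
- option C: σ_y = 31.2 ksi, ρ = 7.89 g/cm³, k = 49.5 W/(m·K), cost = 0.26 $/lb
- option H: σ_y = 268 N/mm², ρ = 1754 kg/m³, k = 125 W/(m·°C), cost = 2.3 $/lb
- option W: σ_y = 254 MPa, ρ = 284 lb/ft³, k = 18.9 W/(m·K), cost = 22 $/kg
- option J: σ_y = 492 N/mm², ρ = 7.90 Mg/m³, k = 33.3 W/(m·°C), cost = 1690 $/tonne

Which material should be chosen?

Screen on constraints: k ≥ 41.4 W/(m·K); cost ≤ 5.8 $/kg. Survivors: option C, option H.
Convert each candidate to consistent units, then evaluate M:
  option C: σ_y = 215.1 MPa, ρ = 7890 kg/m³
  option H: σ_y = 268.0 MPa, ρ = 1754 kg/m³
  option H: M = 9.33×10⁻³
  option C: M = 1.86×10⁻³
The maximum is for option H.

option H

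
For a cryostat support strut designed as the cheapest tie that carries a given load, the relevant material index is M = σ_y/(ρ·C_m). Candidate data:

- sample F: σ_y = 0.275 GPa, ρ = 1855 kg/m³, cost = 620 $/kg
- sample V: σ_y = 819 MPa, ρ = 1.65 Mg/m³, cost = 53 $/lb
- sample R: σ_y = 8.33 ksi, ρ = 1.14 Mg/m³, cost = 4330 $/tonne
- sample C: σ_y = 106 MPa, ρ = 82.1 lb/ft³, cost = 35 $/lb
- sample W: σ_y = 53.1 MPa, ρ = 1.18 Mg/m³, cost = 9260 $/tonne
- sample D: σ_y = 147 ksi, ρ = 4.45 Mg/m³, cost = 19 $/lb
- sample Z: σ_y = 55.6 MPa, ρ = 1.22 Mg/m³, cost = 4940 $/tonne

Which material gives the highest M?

sample R

In SI units:
  sample F: σ_y = 275.0 MPa, ρ = 1855 kg/m³, cost = 620.0 $/kg
  sample V: σ_y = 819.0 MPa, ρ = 1650 kg/m³, cost = 116.8 $/kg
  sample R: σ_y = 57.43 MPa, ρ = 1140 kg/m³, cost = 4.330 $/kg
  sample C: σ_y = 106.0 MPa, ρ = 1315 kg/m³, cost = 77.16 $/kg
  sample W: σ_y = 53.10 MPa, ρ = 1180 kg/m³, cost = 9.260 $/kg
  sample D: σ_y = 1014 MPa, ρ = 4450 kg/m³, cost = 41.89 $/kg
  sample Z: σ_y = 55.60 MPa, ρ = 1220 kg/m³, cost = 4.940 $/kg
  sample R: M = 11.6 kN·m per $
  sample Z: M = 9.23 kN·m per $
  sample D: M = 5.44 kN·m per $
  sample W: M = 4.86 kN·m per $
  sample V: M = 4.25 kN·m per $
  sample C: M = 1.04 kN·m per $
  sample F: M = 0.239 kN·m per $
The maximum is for sample R.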